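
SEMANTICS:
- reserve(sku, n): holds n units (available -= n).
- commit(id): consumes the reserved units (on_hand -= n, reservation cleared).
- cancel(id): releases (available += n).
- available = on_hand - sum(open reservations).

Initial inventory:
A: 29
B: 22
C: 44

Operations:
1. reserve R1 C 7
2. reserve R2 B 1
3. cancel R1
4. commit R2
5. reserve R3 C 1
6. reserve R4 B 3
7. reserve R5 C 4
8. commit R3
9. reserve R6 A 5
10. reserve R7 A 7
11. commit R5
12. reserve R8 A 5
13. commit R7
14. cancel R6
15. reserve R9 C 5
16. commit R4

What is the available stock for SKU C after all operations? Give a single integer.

Step 1: reserve R1 C 7 -> on_hand[A=29 B=22 C=44] avail[A=29 B=22 C=37] open={R1}
Step 2: reserve R2 B 1 -> on_hand[A=29 B=22 C=44] avail[A=29 B=21 C=37] open={R1,R2}
Step 3: cancel R1 -> on_hand[A=29 B=22 C=44] avail[A=29 B=21 C=44] open={R2}
Step 4: commit R2 -> on_hand[A=29 B=21 C=44] avail[A=29 B=21 C=44] open={}
Step 5: reserve R3 C 1 -> on_hand[A=29 B=21 C=44] avail[A=29 B=21 C=43] open={R3}
Step 6: reserve R4 B 3 -> on_hand[A=29 B=21 C=44] avail[A=29 B=18 C=43] open={R3,R4}
Step 7: reserve R5 C 4 -> on_hand[A=29 B=21 C=44] avail[A=29 B=18 C=39] open={R3,R4,R5}
Step 8: commit R3 -> on_hand[A=29 B=21 C=43] avail[A=29 B=18 C=39] open={R4,R5}
Step 9: reserve R6 A 5 -> on_hand[A=29 B=21 C=43] avail[A=24 B=18 C=39] open={R4,R5,R6}
Step 10: reserve R7 A 7 -> on_hand[A=29 B=21 C=43] avail[A=17 B=18 C=39] open={R4,R5,R6,R7}
Step 11: commit R5 -> on_hand[A=29 B=21 C=39] avail[A=17 B=18 C=39] open={R4,R6,R7}
Step 12: reserve R8 A 5 -> on_hand[A=29 B=21 C=39] avail[A=12 B=18 C=39] open={R4,R6,R7,R8}
Step 13: commit R7 -> on_hand[A=22 B=21 C=39] avail[A=12 B=18 C=39] open={R4,R6,R8}
Step 14: cancel R6 -> on_hand[A=22 B=21 C=39] avail[A=17 B=18 C=39] open={R4,R8}
Step 15: reserve R9 C 5 -> on_hand[A=22 B=21 C=39] avail[A=17 B=18 C=34] open={R4,R8,R9}
Step 16: commit R4 -> on_hand[A=22 B=18 C=39] avail[A=17 B=18 C=34] open={R8,R9}
Final available[C] = 34

Answer: 34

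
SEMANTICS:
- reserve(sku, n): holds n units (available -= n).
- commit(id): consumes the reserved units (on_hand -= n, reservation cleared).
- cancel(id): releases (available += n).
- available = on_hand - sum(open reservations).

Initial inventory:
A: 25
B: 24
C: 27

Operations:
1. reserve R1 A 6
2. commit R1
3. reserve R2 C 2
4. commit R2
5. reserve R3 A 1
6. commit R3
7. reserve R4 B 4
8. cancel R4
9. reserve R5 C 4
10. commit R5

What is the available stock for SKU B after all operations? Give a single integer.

Answer: 24

Derivation:
Step 1: reserve R1 A 6 -> on_hand[A=25 B=24 C=27] avail[A=19 B=24 C=27] open={R1}
Step 2: commit R1 -> on_hand[A=19 B=24 C=27] avail[A=19 B=24 C=27] open={}
Step 3: reserve R2 C 2 -> on_hand[A=19 B=24 C=27] avail[A=19 B=24 C=25] open={R2}
Step 4: commit R2 -> on_hand[A=19 B=24 C=25] avail[A=19 B=24 C=25] open={}
Step 5: reserve R3 A 1 -> on_hand[A=19 B=24 C=25] avail[A=18 B=24 C=25] open={R3}
Step 6: commit R3 -> on_hand[A=18 B=24 C=25] avail[A=18 B=24 C=25] open={}
Step 7: reserve R4 B 4 -> on_hand[A=18 B=24 C=25] avail[A=18 B=20 C=25] open={R4}
Step 8: cancel R4 -> on_hand[A=18 B=24 C=25] avail[A=18 B=24 C=25] open={}
Step 9: reserve R5 C 4 -> on_hand[A=18 B=24 C=25] avail[A=18 B=24 C=21] open={R5}
Step 10: commit R5 -> on_hand[A=18 B=24 C=21] avail[A=18 B=24 C=21] open={}
Final available[B] = 24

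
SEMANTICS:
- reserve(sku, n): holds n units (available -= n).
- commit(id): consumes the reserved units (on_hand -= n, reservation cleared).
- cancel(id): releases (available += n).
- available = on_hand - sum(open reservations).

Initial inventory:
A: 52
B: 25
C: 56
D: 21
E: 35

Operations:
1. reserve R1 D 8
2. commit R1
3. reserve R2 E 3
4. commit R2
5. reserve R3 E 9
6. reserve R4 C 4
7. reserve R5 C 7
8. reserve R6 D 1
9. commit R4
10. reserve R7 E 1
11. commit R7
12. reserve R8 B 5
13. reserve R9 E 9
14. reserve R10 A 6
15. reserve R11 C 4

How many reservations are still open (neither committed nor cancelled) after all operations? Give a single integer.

Step 1: reserve R1 D 8 -> on_hand[A=52 B=25 C=56 D=21 E=35] avail[A=52 B=25 C=56 D=13 E=35] open={R1}
Step 2: commit R1 -> on_hand[A=52 B=25 C=56 D=13 E=35] avail[A=52 B=25 C=56 D=13 E=35] open={}
Step 3: reserve R2 E 3 -> on_hand[A=52 B=25 C=56 D=13 E=35] avail[A=52 B=25 C=56 D=13 E=32] open={R2}
Step 4: commit R2 -> on_hand[A=52 B=25 C=56 D=13 E=32] avail[A=52 B=25 C=56 D=13 E=32] open={}
Step 5: reserve R3 E 9 -> on_hand[A=52 B=25 C=56 D=13 E=32] avail[A=52 B=25 C=56 D=13 E=23] open={R3}
Step 6: reserve R4 C 4 -> on_hand[A=52 B=25 C=56 D=13 E=32] avail[A=52 B=25 C=52 D=13 E=23] open={R3,R4}
Step 7: reserve R5 C 7 -> on_hand[A=52 B=25 C=56 D=13 E=32] avail[A=52 B=25 C=45 D=13 E=23] open={R3,R4,R5}
Step 8: reserve R6 D 1 -> on_hand[A=52 B=25 C=56 D=13 E=32] avail[A=52 B=25 C=45 D=12 E=23] open={R3,R4,R5,R6}
Step 9: commit R4 -> on_hand[A=52 B=25 C=52 D=13 E=32] avail[A=52 B=25 C=45 D=12 E=23] open={R3,R5,R6}
Step 10: reserve R7 E 1 -> on_hand[A=52 B=25 C=52 D=13 E=32] avail[A=52 B=25 C=45 D=12 E=22] open={R3,R5,R6,R7}
Step 11: commit R7 -> on_hand[A=52 B=25 C=52 D=13 E=31] avail[A=52 B=25 C=45 D=12 E=22] open={R3,R5,R6}
Step 12: reserve R8 B 5 -> on_hand[A=52 B=25 C=52 D=13 E=31] avail[A=52 B=20 C=45 D=12 E=22] open={R3,R5,R6,R8}
Step 13: reserve R9 E 9 -> on_hand[A=52 B=25 C=52 D=13 E=31] avail[A=52 B=20 C=45 D=12 E=13] open={R3,R5,R6,R8,R9}
Step 14: reserve R10 A 6 -> on_hand[A=52 B=25 C=52 D=13 E=31] avail[A=46 B=20 C=45 D=12 E=13] open={R10,R3,R5,R6,R8,R9}
Step 15: reserve R11 C 4 -> on_hand[A=52 B=25 C=52 D=13 E=31] avail[A=46 B=20 C=41 D=12 E=13] open={R10,R11,R3,R5,R6,R8,R9}
Open reservations: ['R10', 'R11', 'R3', 'R5', 'R6', 'R8', 'R9'] -> 7

Answer: 7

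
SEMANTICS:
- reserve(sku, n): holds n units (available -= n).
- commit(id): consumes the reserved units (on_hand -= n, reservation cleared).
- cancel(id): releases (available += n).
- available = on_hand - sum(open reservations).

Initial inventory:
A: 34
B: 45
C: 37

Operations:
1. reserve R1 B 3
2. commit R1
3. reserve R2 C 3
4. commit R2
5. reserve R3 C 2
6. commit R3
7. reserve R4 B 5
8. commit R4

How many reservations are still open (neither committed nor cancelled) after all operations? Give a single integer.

Answer: 0

Derivation:
Step 1: reserve R1 B 3 -> on_hand[A=34 B=45 C=37] avail[A=34 B=42 C=37] open={R1}
Step 2: commit R1 -> on_hand[A=34 B=42 C=37] avail[A=34 B=42 C=37] open={}
Step 3: reserve R2 C 3 -> on_hand[A=34 B=42 C=37] avail[A=34 B=42 C=34] open={R2}
Step 4: commit R2 -> on_hand[A=34 B=42 C=34] avail[A=34 B=42 C=34] open={}
Step 5: reserve R3 C 2 -> on_hand[A=34 B=42 C=34] avail[A=34 B=42 C=32] open={R3}
Step 6: commit R3 -> on_hand[A=34 B=42 C=32] avail[A=34 B=42 C=32] open={}
Step 7: reserve R4 B 5 -> on_hand[A=34 B=42 C=32] avail[A=34 B=37 C=32] open={R4}
Step 8: commit R4 -> on_hand[A=34 B=37 C=32] avail[A=34 B=37 C=32] open={}
Open reservations: [] -> 0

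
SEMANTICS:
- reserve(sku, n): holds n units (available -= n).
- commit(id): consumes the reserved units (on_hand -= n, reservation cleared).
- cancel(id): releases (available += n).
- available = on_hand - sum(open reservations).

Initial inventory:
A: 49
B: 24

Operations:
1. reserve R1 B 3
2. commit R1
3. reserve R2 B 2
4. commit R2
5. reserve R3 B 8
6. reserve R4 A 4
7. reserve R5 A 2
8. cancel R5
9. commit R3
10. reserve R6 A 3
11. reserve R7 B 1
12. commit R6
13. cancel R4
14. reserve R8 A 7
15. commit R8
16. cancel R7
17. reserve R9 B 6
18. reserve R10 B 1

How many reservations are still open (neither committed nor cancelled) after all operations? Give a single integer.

Answer: 2

Derivation:
Step 1: reserve R1 B 3 -> on_hand[A=49 B=24] avail[A=49 B=21] open={R1}
Step 2: commit R1 -> on_hand[A=49 B=21] avail[A=49 B=21] open={}
Step 3: reserve R2 B 2 -> on_hand[A=49 B=21] avail[A=49 B=19] open={R2}
Step 4: commit R2 -> on_hand[A=49 B=19] avail[A=49 B=19] open={}
Step 5: reserve R3 B 8 -> on_hand[A=49 B=19] avail[A=49 B=11] open={R3}
Step 6: reserve R4 A 4 -> on_hand[A=49 B=19] avail[A=45 B=11] open={R3,R4}
Step 7: reserve R5 A 2 -> on_hand[A=49 B=19] avail[A=43 B=11] open={R3,R4,R5}
Step 8: cancel R5 -> on_hand[A=49 B=19] avail[A=45 B=11] open={R3,R4}
Step 9: commit R3 -> on_hand[A=49 B=11] avail[A=45 B=11] open={R4}
Step 10: reserve R6 A 3 -> on_hand[A=49 B=11] avail[A=42 B=11] open={R4,R6}
Step 11: reserve R7 B 1 -> on_hand[A=49 B=11] avail[A=42 B=10] open={R4,R6,R7}
Step 12: commit R6 -> on_hand[A=46 B=11] avail[A=42 B=10] open={R4,R7}
Step 13: cancel R4 -> on_hand[A=46 B=11] avail[A=46 B=10] open={R7}
Step 14: reserve R8 A 7 -> on_hand[A=46 B=11] avail[A=39 B=10] open={R7,R8}
Step 15: commit R8 -> on_hand[A=39 B=11] avail[A=39 B=10] open={R7}
Step 16: cancel R7 -> on_hand[A=39 B=11] avail[A=39 B=11] open={}
Step 17: reserve R9 B 6 -> on_hand[A=39 B=11] avail[A=39 B=5] open={R9}
Step 18: reserve R10 B 1 -> on_hand[A=39 B=11] avail[A=39 B=4] open={R10,R9}
Open reservations: ['R10', 'R9'] -> 2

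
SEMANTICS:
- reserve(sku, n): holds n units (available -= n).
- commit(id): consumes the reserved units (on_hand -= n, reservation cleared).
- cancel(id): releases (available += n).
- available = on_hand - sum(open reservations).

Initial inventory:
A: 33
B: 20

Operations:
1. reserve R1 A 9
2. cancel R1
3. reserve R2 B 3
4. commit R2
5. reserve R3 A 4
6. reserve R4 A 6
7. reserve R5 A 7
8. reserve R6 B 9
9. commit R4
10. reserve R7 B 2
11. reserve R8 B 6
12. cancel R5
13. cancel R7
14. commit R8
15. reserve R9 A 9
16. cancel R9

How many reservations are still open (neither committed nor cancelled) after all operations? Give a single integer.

Step 1: reserve R1 A 9 -> on_hand[A=33 B=20] avail[A=24 B=20] open={R1}
Step 2: cancel R1 -> on_hand[A=33 B=20] avail[A=33 B=20] open={}
Step 3: reserve R2 B 3 -> on_hand[A=33 B=20] avail[A=33 B=17] open={R2}
Step 4: commit R2 -> on_hand[A=33 B=17] avail[A=33 B=17] open={}
Step 5: reserve R3 A 4 -> on_hand[A=33 B=17] avail[A=29 B=17] open={R3}
Step 6: reserve R4 A 6 -> on_hand[A=33 B=17] avail[A=23 B=17] open={R3,R4}
Step 7: reserve R5 A 7 -> on_hand[A=33 B=17] avail[A=16 B=17] open={R3,R4,R5}
Step 8: reserve R6 B 9 -> on_hand[A=33 B=17] avail[A=16 B=8] open={R3,R4,R5,R6}
Step 9: commit R4 -> on_hand[A=27 B=17] avail[A=16 B=8] open={R3,R5,R6}
Step 10: reserve R7 B 2 -> on_hand[A=27 B=17] avail[A=16 B=6] open={R3,R5,R6,R7}
Step 11: reserve R8 B 6 -> on_hand[A=27 B=17] avail[A=16 B=0] open={R3,R5,R6,R7,R8}
Step 12: cancel R5 -> on_hand[A=27 B=17] avail[A=23 B=0] open={R3,R6,R7,R8}
Step 13: cancel R7 -> on_hand[A=27 B=17] avail[A=23 B=2] open={R3,R6,R8}
Step 14: commit R8 -> on_hand[A=27 B=11] avail[A=23 B=2] open={R3,R6}
Step 15: reserve R9 A 9 -> on_hand[A=27 B=11] avail[A=14 B=2] open={R3,R6,R9}
Step 16: cancel R9 -> on_hand[A=27 B=11] avail[A=23 B=2] open={R3,R6}
Open reservations: ['R3', 'R6'] -> 2

Answer: 2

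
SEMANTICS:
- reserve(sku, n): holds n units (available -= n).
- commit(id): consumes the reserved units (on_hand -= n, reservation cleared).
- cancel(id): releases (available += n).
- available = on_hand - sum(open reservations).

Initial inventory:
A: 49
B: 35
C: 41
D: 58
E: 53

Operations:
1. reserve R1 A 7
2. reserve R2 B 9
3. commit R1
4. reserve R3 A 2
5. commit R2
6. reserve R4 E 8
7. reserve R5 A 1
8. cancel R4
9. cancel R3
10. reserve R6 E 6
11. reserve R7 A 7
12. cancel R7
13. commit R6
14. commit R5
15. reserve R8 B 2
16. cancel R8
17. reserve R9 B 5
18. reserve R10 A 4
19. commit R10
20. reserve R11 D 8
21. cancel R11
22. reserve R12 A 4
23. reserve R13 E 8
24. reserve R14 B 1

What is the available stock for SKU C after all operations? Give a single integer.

Answer: 41

Derivation:
Step 1: reserve R1 A 7 -> on_hand[A=49 B=35 C=41 D=58 E=53] avail[A=42 B=35 C=41 D=58 E=53] open={R1}
Step 2: reserve R2 B 9 -> on_hand[A=49 B=35 C=41 D=58 E=53] avail[A=42 B=26 C=41 D=58 E=53] open={R1,R2}
Step 3: commit R1 -> on_hand[A=42 B=35 C=41 D=58 E=53] avail[A=42 B=26 C=41 D=58 E=53] open={R2}
Step 4: reserve R3 A 2 -> on_hand[A=42 B=35 C=41 D=58 E=53] avail[A=40 B=26 C=41 D=58 E=53] open={R2,R3}
Step 5: commit R2 -> on_hand[A=42 B=26 C=41 D=58 E=53] avail[A=40 B=26 C=41 D=58 E=53] open={R3}
Step 6: reserve R4 E 8 -> on_hand[A=42 B=26 C=41 D=58 E=53] avail[A=40 B=26 C=41 D=58 E=45] open={R3,R4}
Step 7: reserve R5 A 1 -> on_hand[A=42 B=26 C=41 D=58 E=53] avail[A=39 B=26 C=41 D=58 E=45] open={R3,R4,R5}
Step 8: cancel R4 -> on_hand[A=42 B=26 C=41 D=58 E=53] avail[A=39 B=26 C=41 D=58 E=53] open={R3,R5}
Step 9: cancel R3 -> on_hand[A=42 B=26 C=41 D=58 E=53] avail[A=41 B=26 C=41 D=58 E=53] open={R5}
Step 10: reserve R6 E 6 -> on_hand[A=42 B=26 C=41 D=58 E=53] avail[A=41 B=26 C=41 D=58 E=47] open={R5,R6}
Step 11: reserve R7 A 7 -> on_hand[A=42 B=26 C=41 D=58 E=53] avail[A=34 B=26 C=41 D=58 E=47] open={R5,R6,R7}
Step 12: cancel R7 -> on_hand[A=42 B=26 C=41 D=58 E=53] avail[A=41 B=26 C=41 D=58 E=47] open={R5,R6}
Step 13: commit R6 -> on_hand[A=42 B=26 C=41 D=58 E=47] avail[A=41 B=26 C=41 D=58 E=47] open={R5}
Step 14: commit R5 -> on_hand[A=41 B=26 C=41 D=58 E=47] avail[A=41 B=26 C=41 D=58 E=47] open={}
Step 15: reserve R8 B 2 -> on_hand[A=41 B=26 C=41 D=58 E=47] avail[A=41 B=24 C=41 D=58 E=47] open={R8}
Step 16: cancel R8 -> on_hand[A=41 B=26 C=41 D=58 E=47] avail[A=41 B=26 C=41 D=58 E=47] open={}
Step 17: reserve R9 B 5 -> on_hand[A=41 B=26 C=41 D=58 E=47] avail[A=41 B=21 C=41 D=58 E=47] open={R9}
Step 18: reserve R10 A 4 -> on_hand[A=41 B=26 C=41 D=58 E=47] avail[A=37 B=21 C=41 D=58 E=47] open={R10,R9}
Step 19: commit R10 -> on_hand[A=37 B=26 C=41 D=58 E=47] avail[A=37 B=21 C=41 D=58 E=47] open={R9}
Step 20: reserve R11 D 8 -> on_hand[A=37 B=26 C=41 D=58 E=47] avail[A=37 B=21 C=41 D=50 E=47] open={R11,R9}
Step 21: cancel R11 -> on_hand[A=37 B=26 C=41 D=58 E=47] avail[A=37 B=21 C=41 D=58 E=47] open={R9}
Step 22: reserve R12 A 4 -> on_hand[A=37 B=26 C=41 D=58 E=47] avail[A=33 B=21 C=41 D=58 E=47] open={R12,R9}
Step 23: reserve R13 E 8 -> on_hand[A=37 B=26 C=41 D=58 E=47] avail[A=33 B=21 C=41 D=58 E=39] open={R12,R13,R9}
Step 24: reserve R14 B 1 -> on_hand[A=37 B=26 C=41 D=58 E=47] avail[A=33 B=20 C=41 D=58 E=39] open={R12,R13,R14,R9}
Final available[C] = 41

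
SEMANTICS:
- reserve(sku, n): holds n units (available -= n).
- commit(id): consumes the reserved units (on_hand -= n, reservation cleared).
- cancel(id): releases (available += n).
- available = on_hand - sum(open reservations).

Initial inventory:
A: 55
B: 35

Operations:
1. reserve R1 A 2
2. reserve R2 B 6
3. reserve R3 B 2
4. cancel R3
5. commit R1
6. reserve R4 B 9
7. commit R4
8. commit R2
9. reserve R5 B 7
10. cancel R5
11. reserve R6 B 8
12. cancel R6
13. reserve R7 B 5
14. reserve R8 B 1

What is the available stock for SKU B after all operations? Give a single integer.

Answer: 14

Derivation:
Step 1: reserve R1 A 2 -> on_hand[A=55 B=35] avail[A=53 B=35] open={R1}
Step 2: reserve R2 B 6 -> on_hand[A=55 B=35] avail[A=53 B=29] open={R1,R2}
Step 3: reserve R3 B 2 -> on_hand[A=55 B=35] avail[A=53 B=27] open={R1,R2,R3}
Step 4: cancel R3 -> on_hand[A=55 B=35] avail[A=53 B=29] open={R1,R2}
Step 5: commit R1 -> on_hand[A=53 B=35] avail[A=53 B=29] open={R2}
Step 6: reserve R4 B 9 -> on_hand[A=53 B=35] avail[A=53 B=20] open={R2,R4}
Step 7: commit R4 -> on_hand[A=53 B=26] avail[A=53 B=20] open={R2}
Step 8: commit R2 -> on_hand[A=53 B=20] avail[A=53 B=20] open={}
Step 9: reserve R5 B 7 -> on_hand[A=53 B=20] avail[A=53 B=13] open={R5}
Step 10: cancel R5 -> on_hand[A=53 B=20] avail[A=53 B=20] open={}
Step 11: reserve R6 B 8 -> on_hand[A=53 B=20] avail[A=53 B=12] open={R6}
Step 12: cancel R6 -> on_hand[A=53 B=20] avail[A=53 B=20] open={}
Step 13: reserve R7 B 5 -> on_hand[A=53 B=20] avail[A=53 B=15] open={R7}
Step 14: reserve R8 B 1 -> on_hand[A=53 B=20] avail[A=53 B=14] open={R7,R8}
Final available[B] = 14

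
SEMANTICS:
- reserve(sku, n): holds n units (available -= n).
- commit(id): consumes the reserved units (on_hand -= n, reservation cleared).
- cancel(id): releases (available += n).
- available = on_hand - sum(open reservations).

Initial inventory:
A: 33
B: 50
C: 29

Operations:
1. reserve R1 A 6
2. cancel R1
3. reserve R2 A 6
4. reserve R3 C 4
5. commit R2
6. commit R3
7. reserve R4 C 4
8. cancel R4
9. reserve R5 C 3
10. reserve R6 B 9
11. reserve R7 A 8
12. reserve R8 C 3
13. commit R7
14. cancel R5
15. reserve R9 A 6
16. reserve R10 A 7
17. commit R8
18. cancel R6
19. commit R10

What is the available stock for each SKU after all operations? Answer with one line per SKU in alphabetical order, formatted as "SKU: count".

Step 1: reserve R1 A 6 -> on_hand[A=33 B=50 C=29] avail[A=27 B=50 C=29] open={R1}
Step 2: cancel R1 -> on_hand[A=33 B=50 C=29] avail[A=33 B=50 C=29] open={}
Step 3: reserve R2 A 6 -> on_hand[A=33 B=50 C=29] avail[A=27 B=50 C=29] open={R2}
Step 4: reserve R3 C 4 -> on_hand[A=33 B=50 C=29] avail[A=27 B=50 C=25] open={R2,R3}
Step 5: commit R2 -> on_hand[A=27 B=50 C=29] avail[A=27 B=50 C=25] open={R3}
Step 6: commit R3 -> on_hand[A=27 B=50 C=25] avail[A=27 B=50 C=25] open={}
Step 7: reserve R4 C 4 -> on_hand[A=27 B=50 C=25] avail[A=27 B=50 C=21] open={R4}
Step 8: cancel R4 -> on_hand[A=27 B=50 C=25] avail[A=27 B=50 C=25] open={}
Step 9: reserve R5 C 3 -> on_hand[A=27 B=50 C=25] avail[A=27 B=50 C=22] open={R5}
Step 10: reserve R6 B 9 -> on_hand[A=27 B=50 C=25] avail[A=27 B=41 C=22] open={R5,R6}
Step 11: reserve R7 A 8 -> on_hand[A=27 B=50 C=25] avail[A=19 B=41 C=22] open={R5,R6,R7}
Step 12: reserve R8 C 3 -> on_hand[A=27 B=50 C=25] avail[A=19 B=41 C=19] open={R5,R6,R7,R8}
Step 13: commit R7 -> on_hand[A=19 B=50 C=25] avail[A=19 B=41 C=19] open={R5,R6,R8}
Step 14: cancel R5 -> on_hand[A=19 B=50 C=25] avail[A=19 B=41 C=22] open={R6,R8}
Step 15: reserve R9 A 6 -> on_hand[A=19 B=50 C=25] avail[A=13 B=41 C=22] open={R6,R8,R9}
Step 16: reserve R10 A 7 -> on_hand[A=19 B=50 C=25] avail[A=6 B=41 C=22] open={R10,R6,R8,R9}
Step 17: commit R8 -> on_hand[A=19 B=50 C=22] avail[A=6 B=41 C=22] open={R10,R6,R9}
Step 18: cancel R6 -> on_hand[A=19 B=50 C=22] avail[A=6 B=50 C=22] open={R10,R9}
Step 19: commit R10 -> on_hand[A=12 B=50 C=22] avail[A=6 B=50 C=22] open={R9}

Answer: A: 6
B: 50
C: 22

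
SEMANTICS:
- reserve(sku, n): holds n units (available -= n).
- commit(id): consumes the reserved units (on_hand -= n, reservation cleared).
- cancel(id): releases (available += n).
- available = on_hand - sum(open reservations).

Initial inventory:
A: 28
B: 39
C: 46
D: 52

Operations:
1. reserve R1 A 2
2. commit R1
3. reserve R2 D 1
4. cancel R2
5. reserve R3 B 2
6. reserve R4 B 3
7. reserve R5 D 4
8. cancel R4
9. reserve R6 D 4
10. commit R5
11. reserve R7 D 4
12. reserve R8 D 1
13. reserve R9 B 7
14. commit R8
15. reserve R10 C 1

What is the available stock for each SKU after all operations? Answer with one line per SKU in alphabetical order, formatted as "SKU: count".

Answer: A: 26
B: 30
C: 45
D: 39

Derivation:
Step 1: reserve R1 A 2 -> on_hand[A=28 B=39 C=46 D=52] avail[A=26 B=39 C=46 D=52] open={R1}
Step 2: commit R1 -> on_hand[A=26 B=39 C=46 D=52] avail[A=26 B=39 C=46 D=52] open={}
Step 3: reserve R2 D 1 -> on_hand[A=26 B=39 C=46 D=52] avail[A=26 B=39 C=46 D=51] open={R2}
Step 4: cancel R2 -> on_hand[A=26 B=39 C=46 D=52] avail[A=26 B=39 C=46 D=52] open={}
Step 5: reserve R3 B 2 -> on_hand[A=26 B=39 C=46 D=52] avail[A=26 B=37 C=46 D=52] open={R3}
Step 6: reserve R4 B 3 -> on_hand[A=26 B=39 C=46 D=52] avail[A=26 B=34 C=46 D=52] open={R3,R4}
Step 7: reserve R5 D 4 -> on_hand[A=26 B=39 C=46 D=52] avail[A=26 B=34 C=46 D=48] open={R3,R4,R5}
Step 8: cancel R4 -> on_hand[A=26 B=39 C=46 D=52] avail[A=26 B=37 C=46 D=48] open={R3,R5}
Step 9: reserve R6 D 4 -> on_hand[A=26 B=39 C=46 D=52] avail[A=26 B=37 C=46 D=44] open={R3,R5,R6}
Step 10: commit R5 -> on_hand[A=26 B=39 C=46 D=48] avail[A=26 B=37 C=46 D=44] open={R3,R6}
Step 11: reserve R7 D 4 -> on_hand[A=26 B=39 C=46 D=48] avail[A=26 B=37 C=46 D=40] open={R3,R6,R7}
Step 12: reserve R8 D 1 -> on_hand[A=26 B=39 C=46 D=48] avail[A=26 B=37 C=46 D=39] open={R3,R6,R7,R8}
Step 13: reserve R9 B 7 -> on_hand[A=26 B=39 C=46 D=48] avail[A=26 B=30 C=46 D=39] open={R3,R6,R7,R8,R9}
Step 14: commit R8 -> on_hand[A=26 B=39 C=46 D=47] avail[A=26 B=30 C=46 D=39] open={R3,R6,R7,R9}
Step 15: reserve R10 C 1 -> on_hand[A=26 B=39 C=46 D=47] avail[A=26 B=30 C=45 D=39] open={R10,R3,R6,R7,R9}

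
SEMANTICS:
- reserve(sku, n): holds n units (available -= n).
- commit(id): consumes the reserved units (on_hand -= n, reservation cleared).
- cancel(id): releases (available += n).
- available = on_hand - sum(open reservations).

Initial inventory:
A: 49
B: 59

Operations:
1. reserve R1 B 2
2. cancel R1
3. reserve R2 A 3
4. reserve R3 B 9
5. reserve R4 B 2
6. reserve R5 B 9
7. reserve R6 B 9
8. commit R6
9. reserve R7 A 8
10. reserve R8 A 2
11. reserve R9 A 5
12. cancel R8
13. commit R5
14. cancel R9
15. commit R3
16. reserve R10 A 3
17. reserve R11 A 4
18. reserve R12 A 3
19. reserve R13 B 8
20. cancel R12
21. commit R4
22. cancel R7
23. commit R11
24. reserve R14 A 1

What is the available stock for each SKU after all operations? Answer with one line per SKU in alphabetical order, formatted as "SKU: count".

Answer: A: 38
B: 22

Derivation:
Step 1: reserve R1 B 2 -> on_hand[A=49 B=59] avail[A=49 B=57] open={R1}
Step 2: cancel R1 -> on_hand[A=49 B=59] avail[A=49 B=59] open={}
Step 3: reserve R2 A 3 -> on_hand[A=49 B=59] avail[A=46 B=59] open={R2}
Step 4: reserve R3 B 9 -> on_hand[A=49 B=59] avail[A=46 B=50] open={R2,R3}
Step 5: reserve R4 B 2 -> on_hand[A=49 B=59] avail[A=46 B=48] open={R2,R3,R4}
Step 6: reserve R5 B 9 -> on_hand[A=49 B=59] avail[A=46 B=39] open={R2,R3,R4,R5}
Step 7: reserve R6 B 9 -> on_hand[A=49 B=59] avail[A=46 B=30] open={R2,R3,R4,R5,R6}
Step 8: commit R6 -> on_hand[A=49 B=50] avail[A=46 B=30] open={R2,R3,R4,R5}
Step 9: reserve R7 A 8 -> on_hand[A=49 B=50] avail[A=38 B=30] open={R2,R3,R4,R5,R7}
Step 10: reserve R8 A 2 -> on_hand[A=49 B=50] avail[A=36 B=30] open={R2,R3,R4,R5,R7,R8}
Step 11: reserve R9 A 5 -> on_hand[A=49 B=50] avail[A=31 B=30] open={R2,R3,R4,R5,R7,R8,R9}
Step 12: cancel R8 -> on_hand[A=49 B=50] avail[A=33 B=30] open={R2,R3,R4,R5,R7,R9}
Step 13: commit R5 -> on_hand[A=49 B=41] avail[A=33 B=30] open={R2,R3,R4,R7,R9}
Step 14: cancel R9 -> on_hand[A=49 B=41] avail[A=38 B=30] open={R2,R3,R4,R7}
Step 15: commit R3 -> on_hand[A=49 B=32] avail[A=38 B=30] open={R2,R4,R7}
Step 16: reserve R10 A 3 -> on_hand[A=49 B=32] avail[A=35 B=30] open={R10,R2,R4,R7}
Step 17: reserve R11 A 4 -> on_hand[A=49 B=32] avail[A=31 B=30] open={R10,R11,R2,R4,R7}
Step 18: reserve R12 A 3 -> on_hand[A=49 B=32] avail[A=28 B=30] open={R10,R11,R12,R2,R4,R7}
Step 19: reserve R13 B 8 -> on_hand[A=49 B=32] avail[A=28 B=22] open={R10,R11,R12,R13,R2,R4,R7}
Step 20: cancel R12 -> on_hand[A=49 B=32] avail[A=31 B=22] open={R10,R11,R13,R2,R4,R7}
Step 21: commit R4 -> on_hand[A=49 B=30] avail[A=31 B=22] open={R10,R11,R13,R2,R7}
Step 22: cancel R7 -> on_hand[A=49 B=30] avail[A=39 B=22] open={R10,R11,R13,R2}
Step 23: commit R11 -> on_hand[A=45 B=30] avail[A=39 B=22] open={R10,R13,R2}
Step 24: reserve R14 A 1 -> on_hand[A=45 B=30] avail[A=38 B=22] open={R10,R13,R14,R2}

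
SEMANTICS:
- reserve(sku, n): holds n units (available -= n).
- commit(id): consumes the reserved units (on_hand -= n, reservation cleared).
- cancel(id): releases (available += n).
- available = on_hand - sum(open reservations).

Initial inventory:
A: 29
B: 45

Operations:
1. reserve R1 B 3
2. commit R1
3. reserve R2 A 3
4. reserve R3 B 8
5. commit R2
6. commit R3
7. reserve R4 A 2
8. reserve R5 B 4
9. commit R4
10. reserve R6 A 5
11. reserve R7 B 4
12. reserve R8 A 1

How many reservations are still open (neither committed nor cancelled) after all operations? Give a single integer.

Answer: 4

Derivation:
Step 1: reserve R1 B 3 -> on_hand[A=29 B=45] avail[A=29 B=42] open={R1}
Step 2: commit R1 -> on_hand[A=29 B=42] avail[A=29 B=42] open={}
Step 3: reserve R2 A 3 -> on_hand[A=29 B=42] avail[A=26 B=42] open={R2}
Step 4: reserve R3 B 8 -> on_hand[A=29 B=42] avail[A=26 B=34] open={R2,R3}
Step 5: commit R2 -> on_hand[A=26 B=42] avail[A=26 B=34] open={R3}
Step 6: commit R3 -> on_hand[A=26 B=34] avail[A=26 B=34] open={}
Step 7: reserve R4 A 2 -> on_hand[A=26 B=34] avail[A=24 B=34] open={R4}
Step 8: reserve R5 B 4 -> on_hand[A=26 B=34] avail[A=24 B=30] open={R4,R5}
Step 9: commit R4 -> on_hand[A=24 B=34] avail[A=24 B=30] open={R5}
Step 10: reserve R6 A 5 -> on_hand[A=24 B=34] avail[A=19 B=30] open={R5,R6}
Step 11: reserve R7 B 4 -> on_hand[A=24 B=34] avail[A=19 B=26] open={R5,R6,R7}
Step 12: reserve R8 A 1 -> on_hand[A=24 B=34] avail[A=18 B=26] open={R5,R6,R7,R8}
Open reservations: ['R5', 'R6', 'R7', 'R8'] -> 4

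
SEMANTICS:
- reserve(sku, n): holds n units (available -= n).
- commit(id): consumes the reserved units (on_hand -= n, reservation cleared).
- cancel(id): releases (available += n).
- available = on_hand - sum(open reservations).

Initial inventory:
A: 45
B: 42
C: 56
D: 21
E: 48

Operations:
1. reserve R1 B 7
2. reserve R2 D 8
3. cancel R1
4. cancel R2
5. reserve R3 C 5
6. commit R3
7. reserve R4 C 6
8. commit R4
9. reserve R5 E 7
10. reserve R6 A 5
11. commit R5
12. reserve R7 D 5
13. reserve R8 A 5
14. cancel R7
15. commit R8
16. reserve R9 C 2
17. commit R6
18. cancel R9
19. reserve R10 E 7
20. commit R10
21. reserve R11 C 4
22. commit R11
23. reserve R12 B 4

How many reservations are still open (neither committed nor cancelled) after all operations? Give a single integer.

Step 1: reserve R1 B 7 -> on_hand[A=45 B=42 C=56 D=21 E=48] avail[A=45 B=35 C=56 D=21 E=48] open={R1}
Step 2: reserve R2 D 8 -> on_hand[A=45 B=42 C=56 D=21 E=48] avail[A=45 B=35 C=56 D=13 E=48] open={R1,R2}
Step 3: cancel R1 -> on_hand[A=45 B=42 C=56 D=21 E=48] avail[A=45 B=42 C=56 D=13 E=48] open={R2}
Step 4: cancel R2 -> on_hand[A=45 B=42 C=56 D=21 E=48] avail[A=45 B=42 C=56 D=21 E=48] open={}
Step 5: reserve R3 C 5 -> on_hand[A=45 B=42 C=56 D=21 E=48] avail[A=45 B=42 C=51 D=21 E=48] open={R3}
Step 6: commit R3 -> on_hand[A=45 B=42 C=51 D=21 E=48] avail[A=45 B=42 C=51 D=21 E=48] open={}
Step 7: reserve R4 C 6 -> on_hand[A=45 B=42 C=51 D=21 E=48] avail[A=45 B=42 C=45 D=21 E=48] open={R4}
Step 8: commit R4 -> on_hand[A=45 B=42 C=45 D=21 E=48] avail[A=45 B=42 C=45 D=21 E=48] open={}
Step 9: reserve R5 E 7 -> on_hand[A=45 B=42 C=45 D=21 E=48] avail[A=45 B=42 C=45 D=21 E=41] open={R5}
Step 10: reserve R6 A 5 -> on_hand[A=45 B=42 C=45 D=21 E=48] avail[A=40 B=42 C=45 D=21 E=41] open={R5,R6}
Step 11: commit R5 -> on_hand[A=45 B=42 C=45 D=21 E=41] avail[A=40 B=42 C=45 D=21 E=41] open={R6}
Step 12: reserve R7 D 5 -> on_hand[A=45 B=42 C=45 D=21 E=41] avail[A=40 B=42 C=45 D=16 E=41] open={R6,R7}
Step 13: reserve R8 A 5 -> on_hand[A=45 B=42 C=45 D=21 E=41] avail[A=35 B=42 C=45 D=16 E=41] open={R6,R7,R8}
Step 14: cancel R7 -> on_hand[A=45 B=42 C=45 D=21 E=41] avail[A=35 B=42 C=45 D=21 E=41] open={R6,R8}
Step 15: commit R8 -> on_hand[A=40 B=42 C=45 D=21 E=41] avail[A=35 B=42 C=45 D=21 E=41] open={R6}
Step 16: reserve R9 C 2 -> on_hand[A=40 B=42 C=45 D=21 E=41] avail[A=35 B=42 C=43 D=21 E=41] open={R6,R9}
Step 17: commit R6 -> on_hand[A=35 B=42 C=45 D=21 E=41] avail[A=35 B=42 C=43 D=21 E=41] open={R9}
Step 18: cancel R9 -> on_hand[A=35 B=42 C=45 D=21 E=41] avail[A=35 B=42 C=45 D=21 E=41] open={}
Step 19: reserve R10 E 7 -> on_hand[A=35 B=42 C=45 D=21 E=41] avail[A=35 B=42 C=45 D=21 E=34] open={R10}
Step 20: commit R10 -> on_hand[A=35 B=42 C=45 D=21 E=34] avail[A=35 B=42 C=45 D=21 E=34] open={}
Step 21: reserve R11 C 4 -> on_hand[A=35 B=42 C=45 D=21 E=34] avail[A=35 B=42 C=41 D=21 E=34] open={R11}
Step 22: commit R11 -> on_hand[A=35 B=42 C=41 D=21 E=34] avail[A=35 B=42 C=41 D=21 E=34] open={}
Step 23: reserve R12 B 4 -> on_hand[A=35 B=42 C=41 D=21 E=34] avail[A=35 B=38 C=41 D=21 E=34] open={R12}
Open reservations: ['R12'] -> 1

Answer: 1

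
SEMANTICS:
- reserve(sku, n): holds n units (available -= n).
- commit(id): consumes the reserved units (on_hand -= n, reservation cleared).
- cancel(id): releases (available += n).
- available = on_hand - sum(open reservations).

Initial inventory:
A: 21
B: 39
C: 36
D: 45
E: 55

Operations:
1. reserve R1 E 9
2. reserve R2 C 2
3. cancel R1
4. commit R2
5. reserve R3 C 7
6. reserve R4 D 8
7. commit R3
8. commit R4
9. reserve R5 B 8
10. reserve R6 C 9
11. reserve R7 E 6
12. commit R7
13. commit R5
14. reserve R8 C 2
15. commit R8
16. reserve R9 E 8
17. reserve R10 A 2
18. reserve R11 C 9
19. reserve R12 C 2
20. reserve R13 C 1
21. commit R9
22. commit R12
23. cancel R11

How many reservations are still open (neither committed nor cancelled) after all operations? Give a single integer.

Answer: 3

Derivation:
Step 1: reserve R1 E 9 -> on_hand[A=21 B=39 C=36 D=45 E=55] avail[A=21 B=39 C=36 D=45 E=46] open={R1}
Step 2: reserve R2 C 2 -> on_hand[A=21 B=39 C=36 D=45 E=55] avail[A=21 B=39 C=34 D=45 E=46] open={R1,R2}
Step 3: cancel R1 -> on_hand[A=21 B=39 C=36 D=45 E=55] avail[A=21 B=39 C=34 D=45 E=55] open={R2}
Step 4: commit R2 -> on_hand[A=21 B=39 C=34 D=45 E=55] avail[A=21 B=39 C=34 D=45 E=55] open={}
Step 5: reserve R3 C 7 -> on_hand[A=21 B=39 C=34 D=45 E=55] avail[A=21 B=39 C=27 D=45 E=55] open={R3}
Step 6: reserve R4 D 8 -> on_hand[A=21 B=39 C=34 D=45 E=55] avail[A=21 B=39 C=27 D=37 E=55] open={R3,R4}
Step 7: commit R3 -> on_hand[A=21 B=39 C=27 D=45 E=55] avail[A=21 B=39 C=27 D=37 E=55] open={R4}
Step 8: commit R4 -> on_hand[A=21 B=39 C=27 D=37 E=55] avail[A=21 B=39 C=27 D=37 E=55] open={}
Step 9: reserve R5 B 8 -> on_hand[A=21 B=39 C=27 D=37 E=55] avail[A=21 B=31 C=27 D=37 E=55] open={R5}
Step 10: reserve R6 C 9 -> on_hand[A=21 B=39 C=27 D=37 E=55] avail[A=21 B=31 C=18 D=37 E=55] open={R5,R6}
Step 11: reserve R7 E 6 -> on_hand[A=21 B=39 C=27 D=37 E=55] avail[A=21 B=31 C=18 D=37 E=49] open={R5,R6,R7}
Step 12: commit R7 -> on_hand[A=21 B=39 C=27 D=37 E=49] avail[A=21 B=31 C=18 D=37 E=49] open={R5,R6}
Step 13: commit R5 -> on_hand[A=21 B=31 C=27 D=37 E=49] avail[A=21 B=31 C=18 D=37 E=49] open={R6}
Step 14: reserve R8 C 2 -> on_hand[A=21 B=31 C=27 D=37 E=49] avail[A=21 B=31 C=16 D=37 E=49] open={R6,R8}
Step 15: commit R8 -> on_hand[A=21 B=31 C=25 D=37 E=49] avail[A=21 B=31 C=16 D=37 E=49] open={R6}
Step 16: reserve R9 E 8 -> on_hand[A=21 B=31 C=25 D=37 E=49] avail[A=21 B=31 C=16 D=37 E=41] open={R6,R9}
Step 17: reserve R10 A 2 -> on_hand[A=21 B=31 C=25 D=37 E=49] avail[A=19 B=31 C=16 D=37 E=41] open={R10,R6,R9}
Step 18: reserve R11 C 9 -> on_hand[A=21 B=31 C=25 D=37 E=49] avail[A=19 B=31 C=7 D=37 E=41] open={R10,R11,R6,R9}
Step 19: reserve R12 C 2 -> on_hand[A=21 B=31 C=25 D=37 E=49] avail[A=19 B=31 C=5 D=37 E=41] open={R10,R11,R12,R6,R9}
Step 20: reserve R13 C 1 -> on_hand[A=21 B=31 C=25 D=37 E=49] avail[A=19 B=31 C=4 D=37 E=41] open={R10,R11,R12,R13,R6,R9}
Step 21: commit R9 -> on_hand[A=21 B=31 C=25 D=37 E=41] avail[A=19 B=31 C=4 D=37 E=41] open={R10,R11,R12,R13,R6}
Step 22: commit R12 -> on_hand[A=21 B=31 C=23 D=37 E=41] avail[A=19 B=31 C=4 D=37 E=41] open={R10,R11,R13,R6}
Step 23: cancel R11 -> on_hand[A=21 B=31 C=23 D=37 E=41] avail[A=19 B=31 C=13 D=37 E=41] open={R10,R13,R6}
Open reservations: ['R10', 'R13', 'R6'] -> 3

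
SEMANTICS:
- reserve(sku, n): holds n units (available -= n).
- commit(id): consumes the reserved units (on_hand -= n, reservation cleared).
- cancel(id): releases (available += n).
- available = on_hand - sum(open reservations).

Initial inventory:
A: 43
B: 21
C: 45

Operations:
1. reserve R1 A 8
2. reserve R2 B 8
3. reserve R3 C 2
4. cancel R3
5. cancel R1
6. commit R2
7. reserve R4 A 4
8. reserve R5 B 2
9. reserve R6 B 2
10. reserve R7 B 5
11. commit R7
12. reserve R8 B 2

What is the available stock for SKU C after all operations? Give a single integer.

Step 1: reserve R1 A 8 -> on_hand[A=43 B=21 C=45] avail[A=35 B=21 C=45] open={R1}
Step 2: reserve R2 B 8 -> on_hand[A=43 B=21 C=45] avail[A=35 B=13 C=45] open={R1,R2}
Step 3: reserve R3 C 2 -> on_hand[A=43 B=21 C=45] avail[A=35 B=13 C=43] open={R1,R2,R3}
Step 4: cancel R3 -> on_hand[A=43 B=21 C=45] avail[A=35 B=13 C=45] open={R1,R2}
Step 5: cancel R1 -> on_hand[A=43 B=21 C=45] avail[A=43 B=13 C=45] open={R2}
Step 6: commit R2 -> on_hand[A=43 B=13 C=45] avail[A=43 B=13 C=45] open={}
Step 7: reserve R4 A 4 -> on_hand[A=43 B=13 C=45] avail[A=39 B=13 C=45] open={R4}
Step 8: reserve R5 B 2 -> on_hand[A=43 B=13 C=45] avail[A=39 B=11 C=45] open={R4,R5}
Step 9: reserve R6 B 2 -> on_hand[A=43 B=13 C=45] avail[A=39 B=9 C=45] open={R4,R5,R6}
Step 10: reserve R7 B 5 -> on_hand[A=43 B=13 C=45] avail[A=39 B=4 C=45] open={R4,R5,R6,R7}
Step 11: commit R7 -> on_hand[A=43 B=8 C=45] avail[A=39 B=4 C=45] open={R4,R5,R6}
Step 12: reserve R8 B 2 -> on_hand[A=43 B=8 C=45] avail[A=39 B=2 C=45] open={R4,R5,R6,R8}
Final available[C] = 45

Answer: 45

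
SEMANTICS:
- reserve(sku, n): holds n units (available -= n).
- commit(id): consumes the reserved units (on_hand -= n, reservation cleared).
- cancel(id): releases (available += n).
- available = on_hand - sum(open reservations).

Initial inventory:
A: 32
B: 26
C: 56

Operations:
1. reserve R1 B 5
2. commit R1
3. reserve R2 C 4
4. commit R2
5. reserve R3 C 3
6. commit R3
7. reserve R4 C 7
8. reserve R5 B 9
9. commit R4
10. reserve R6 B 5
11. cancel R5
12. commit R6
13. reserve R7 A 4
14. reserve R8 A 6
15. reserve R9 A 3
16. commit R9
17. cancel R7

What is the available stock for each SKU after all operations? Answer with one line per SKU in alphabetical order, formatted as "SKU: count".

Step 1: reserve R1 B 5 -> on_hand[A=32 B=26 C=56] avail[A=32 B=21 C=56] open={R1}
Step 2: commit R1 -> on_hand[A=32 B=21 C=56] avail[A=32 B=21 C=56] open={}
Step 3: reserve R2 C 4 -> on_hand[A=32 B=21 C=56] avail[A=32 B=21 C=52] open={R2}
Step 4: commit R2 -> on_hand[A=32 B=21 C=52] avail[A=32 B=21 C=52] open={}
Step 5: reserve R3 C 3 -> on_hand[A=32 B=21 C=52] avail[A=32 B=21 C=49] open={R3}
Step 6: commit R3 -> on_hand[A=32 B=21 C=49] avail[A=32 B=21 C=49] open={}
Step 7: reserve R4 C 7 -> on_hand[A=32 B=21 C=49] avail[A=32 B=21 C=42] open={R4}
Step 8: reserve R5 B 9 -> on_hand[A=32 B=21 C=49] avail[A=32 B=12 C=42] open={R4,R5}
Step 9: commit R4 -> on_hand[A=32 B=21 C=42] avail[A=32 B=12 C=42] open={R5}
Step 10: reserve R6 B 5 -> on_hand[A=32 B=21 C=42] avail[A=32 B=7 C=42] open={R5,R6}
Step 11: cancel R5 -> on_hand[A=32 B=21 C=42] avail[A=32 B=16 C=42] open={R6}
Step 12: commit R6 -> on_hand[A=32 B=16 C=42] avail[A=32 B=16 C=42] open={}
Step 13: reserve R7 A 4 -> on_hand[A=32 B=16 C=42] avail[A=28 B=16 C=42] open={R7}
Step 14: reserve R8 A 6 -> on_hand[A=32 B=16 C=42] avail[A=22 B=16 C=42] open={R7,R8}
Step 15: reserve R9 A 3 -> on_hand[A=32 B=16 C=42] avail[A=19 B=16 C=42] open={R7,R8,R9}
Step 16: commit R9 -> on_hand[A=29 B=16 C=42] avail[A=19 B=16 C=42] open={R7,R8}
Step 17: cancel R7 -> on_hand[A=29 B=16 C=42] avail[A=23 B=16 C=42] open={R8}

Answer: A: 23
B: 16
C: 42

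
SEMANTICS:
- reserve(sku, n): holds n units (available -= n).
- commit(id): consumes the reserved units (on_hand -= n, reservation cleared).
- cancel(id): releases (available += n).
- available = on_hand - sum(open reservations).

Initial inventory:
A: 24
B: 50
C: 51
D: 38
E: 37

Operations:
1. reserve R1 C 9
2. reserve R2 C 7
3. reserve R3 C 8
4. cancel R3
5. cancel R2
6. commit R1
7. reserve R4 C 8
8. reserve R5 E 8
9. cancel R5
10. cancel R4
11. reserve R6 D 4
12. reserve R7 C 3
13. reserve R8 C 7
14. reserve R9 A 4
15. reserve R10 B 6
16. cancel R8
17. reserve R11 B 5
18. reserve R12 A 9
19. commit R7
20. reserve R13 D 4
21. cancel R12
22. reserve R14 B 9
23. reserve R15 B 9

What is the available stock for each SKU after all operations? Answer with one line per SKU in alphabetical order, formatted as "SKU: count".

Answer: A: 20
B: 21
C: 39
D: 30
E: 37

Derivation:
Step 1: reserve R1 C 9 -> on_hand[A=24 B=50 C=51 D=38 E=37] avail[A=24 B=50 C=42 D=38 E=37] open={R1}
Step 2: reserve R2 C 7 -> on_hand[A=24 B=50 C=51 D=38 E=37] avail[A=24 B=50 C=35 D=38 E=37] open={R1,R2}
Step 3: reserve R3 C 8 -> on_hand[A=24 B=50 C=51 D=38 E=37] avail[A=24 B=50 C=27 D=38 E=37] open={R1,R2,R3}
Step 4: cancel R3 -> on_hand[A=24 B=50 C=51 D=38 E=37] avail[A=24 B=50 C=35 D=38 E=37] open={R1,R2}
Step 5: cancel R2 -> on_hand[A=24 B=50 C=51 D=38 E=37] avail[A=24 B=50 C=42 D=38 E=37] open={R1}
Step 6: commit R1 -> on_hand[A=24 B=50 C=42 D=38 E=37] avail[A=24 B=50 C=42 D=38 E=37] open={}
Step 7: reserve R4 C 8 -> on_hand[A=24 B=50 C=42 D=38 E=37] avail[A=24 B=50 C=34 D=38 E=37] open={R4}
Step 8: reserve R5 E 8 -> on_hand[A=24 B=50 C=42 D=38 E=37] avail[A=24 B=50 C=34 D=38 E=29] open={R4,R5}
Step 9: cancel R5 -> on_hand[A=24 B=50 C=42 D=38 E=37] avail[A=24 B=50 C=34 D=38 E=37] open={R4}
Step 10: cancel R4 -> on_hand[A=24 B=50 C=42 D=38 E=37] avail[A=24 B=50 C=42 D=38 E=37] open={}
Step 11: reserve R6 D 4 -> on_hand[A=24 B=50 C=42 D=38 E=37] avail[A=24 B=50 C=42 D=34 E=37] open={R6}
Step 12: reserve R7 C 3 -> on_hand[A=24 B=50 C=42 D=38 E=37] avail[A=24 B=50 C=39 D=34 E=37] open={R6,R7}
Step 13: reserve R8 C 7 -> on_hand[A=24 B=50 C=42 D=38 E=37] avail[A=24 B=50 C=32 D=34 E=37] open={R6,R7,R8}
Step 14: reserve R9 A 4 -> on_hand[A=24 B=50 C=42 D=38 E=37] avail[A=20 B=50 C=32 D=34 E=37] open={R6,R7,R8,R9}
Step 15: reserve R10 B 6 -> on_hand[A=24 B=50 C=42 D=38 E=37] avail[A=20 B=44 C=32 D=34 E=37] open={R10,R6,R7,R8,R9}
Step 16: cancel R8 -> on_hand[A=24 B=50 C=42 D=38 E=37] avail[A=20 B=44 C=39 D=34 E=37] open={R10,R6,R7,R9}
Step 17: reserve R11 B 5 -> on_hand[A=24 B=50 C=42 D=38 E=37] avail[A=20 B=39 C=39 D=34 E=37] open={R10,R11,R6,R7,R9}
Step 18: reserve R12 A 9 -> on_hand[A=24 B=50 C=42 D=38 E=37] avail[A=11 B=39 C=39 D=34 E=37] open={R10,R11,R12,R6,R7,R9}
Step 19: commit R7 -> on_hand[A=24 B=50 C=39 D=38 E=37] avail[A=11 B=39 C=39 D=34 E=37] open={R10,R11,R12,R6,R9}
Step 20: reserve R13 D 4 -> on_hand[A=24 B=50 C=39 D=38 E=37] avail[A=11 B=39 C=39 D=30 E=37] open={R10,R11,R12,R13,R6,R9}
Step 21: cancel R12 -> on_hand[A=24 B=50 C=39 D=38 E=37] avail[A=20 B=39 C=39 D=30 E=37] open={R10,R11,R13,R6,R9}
Step 22: reserve R14 B 9 -> on_hand[A=24 B=50 C=39 D=38 E=37] avail[A=20 B=30 C=39 D=30 E=37] open={R10,R11,R13,R14,R6,R9}
Step 23: reserve R15 B 9 -> on_hand[A=24 B=50 C=39 D=38 E=37] avail[A=20 B=21 C=39 D=30 E=37] open={R10,R11,R13,R14,R15,R6,R9}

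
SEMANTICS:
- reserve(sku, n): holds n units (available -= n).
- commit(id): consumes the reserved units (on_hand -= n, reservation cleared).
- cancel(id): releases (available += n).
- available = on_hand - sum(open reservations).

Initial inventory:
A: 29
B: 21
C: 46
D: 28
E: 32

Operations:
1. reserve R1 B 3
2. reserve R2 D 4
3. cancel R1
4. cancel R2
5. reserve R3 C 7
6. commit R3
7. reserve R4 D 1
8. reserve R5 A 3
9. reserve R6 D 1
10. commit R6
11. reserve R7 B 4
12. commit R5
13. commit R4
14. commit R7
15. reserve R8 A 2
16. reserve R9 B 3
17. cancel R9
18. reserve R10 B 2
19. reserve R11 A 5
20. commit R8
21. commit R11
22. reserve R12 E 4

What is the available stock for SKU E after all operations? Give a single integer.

Step 1: reserve R1 B 3 -> on_hand[A=29 B=21 C=46 D=28 E=32] avail[A=29 B=18 C=46 D=28 E=32] open={R1}
Step 2: reserve R2 D 4 -> on_hand[A=29 B=21 C=46 D=28 E=32] avail[A=29 B=18 C=46 D=24 E=32] open={R1,R2}
Step 3: cancel R1 -> on_hand[A=29 B=21 C=46 D=28 E=32] avail[A=29 B=21 C=46 D=24 E=32] open={R2}
Step 4: cancel R2 -> on_hand[A=29 B=21 C=46 D=28 E=32] avail[A=29 B=21 C=46 D=28 E=32] open={}
Step 5: reserve R3 C 7 -> on_hand[A=29 B=21 C=46 D=28 E=32] avail[A=29 B=21 C=39 D=28 E=32] open={R3}
Step 6: commit R3 -> on_hand[A=29 B=21 C=39 D=28 E=32] avail[A=29 B=21 C=39 D=28 E=32] open={}
Step 7: reserve R4 D 1 -> on_hand[A=29 B=21 C=39 D=28 E=32] avail[A=29 B=21 C=39 D=27 E=32] open={R4}
Step 8: reserve R5 A 3 -> on_hand[A=29 B=21 C=39 D=28 E=32] avail[A=26 B=21 C=39 D=27 E=32] open={R4,R5}
Step 9: reserve R6 D 1 -> on_hand[A=29 B=21 C=39 D=28 E=32] avail[A=26 B=21 C=39 D=26 E=32] open={R4,R5,R6}
Step 10: commit R6 -> on_hand[A=29 B=21 C=39 D=27 E=32] avail[A=26 B=21 C=39 D=26 E=32] open={R4,R5}
Step 11: reserve R7 B 4 -> on_hand[A=29 B=21 C=39 D=27 E=32] avail[A=26 B=17 C=39 D=26 E=32] open={R4,R5,R7}
Step 12: commit R5 -> on_hand[A=26 B=21 C=39 D=27 E=32] avail[A=26 B=17 C=39 D=26 E=32] open={R4,R7}
Step 13: commit R4 -> on_hand[A=26 B=21 C=39 D=26 E=32] avail[A=26 B=17 C=39 D=26 E=32] open={R7}
Step 14: commit R7 -> on_hand[A=26 B=17 C=39 D=26 E=32] avail[A=26 B=17 C=39 D=26 E=32] open={}
Step 15: reserve R8 A 2 -> on_hand[A=26 B=17 C=39 D=26 E=32] avail[A=24 B=17 C=39 D=26 E=32] open={R8}
Step 16: reserve R9 B 3 -> on_hand[A=26 B=17 C=39 D=26 E=32] avail[A=24 B=14 C=39 D=26 E=32] open={R8,R9}
Step 17: cancel R9 -> on_hand[A=26 B=17 C=39 D=26 E=32] avail[A=24 B=17 C=39 D=26 E=32] open={R8}
Step 18: reserve R10 B 2 -> on_hand[A=26 B=17 C=39 D=26 E=32] avail[A=24 B=15 C=39 D=26 E=32] open={R10,R8}
Step 19: reserve R11 A 5 -> on_hand[A=26 B=17 C=39 D=26 E=32] avail[A=19 B=15 C=39 D=26 E=32] open={R10,R11,R8}
Step 20: commit R8 -> on_hand[A=24 B=17 C=39 D=26 E=32] avail[A=19 B=15 C=39 D=26 E=32] open={R10,R11}
Step 21: commit R11 -> on_hand[A=19 B=17 C=39 D=26 E=32] avail[A=19 B=15 C=39 D=26 E=32] open={R10}
Step 22: reserve R12 E 4 -> on_hand[A=19 B=17 C=39 D=26 E=32] avail[A=19 B=15 C=39 D=26 E=28] open={R10,R12}
Final available[E] = 28

Answer: 28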